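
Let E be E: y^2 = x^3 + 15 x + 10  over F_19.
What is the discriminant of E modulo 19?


4 a^3 + 27 b^2 = 4*15^3 + 27*10^2 = 13500 + 2700 = 16200
Delta = -16 * (16200) = -259200
Delta mod 19 = 17

Delta = 17 (mod 19)


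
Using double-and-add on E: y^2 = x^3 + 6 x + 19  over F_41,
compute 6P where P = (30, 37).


k = 6 = 110_2 (binary, LSB first: 011)
Double-and-add from P = (30, 37):
  bit 0 = 0: acc unchanged = O
  bit 1 = 1: acc = O + (22, 4) = (22, 4)
  bit 2 = 1: acc = (22, 4) + (20, 12) = (15, 9)

6P = (15, 9)


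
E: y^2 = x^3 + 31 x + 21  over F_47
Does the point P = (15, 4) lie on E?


Check whether y^2 = x^3 + 31 x + 21 (mod 47) for (x, y) = (15, 4).
LHS: y^2 = 4^2 mod 47 = 16
RHS: x^3 + 31 x + 21 = 15^3 + 31*15 + 21 mod 47 = 7
LHS != RHS

No, not on the curve


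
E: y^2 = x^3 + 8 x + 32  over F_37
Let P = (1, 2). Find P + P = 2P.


Doubling: s = (3 x1^2 + a) / (2 y1)
s = (3*1^2 + 8) / (2*2) mod 37 = 12
x3 = s^2 - 2 x1 mod 37 = 12^2 - 2*1 = 31
y3 = s (x1 - x3) - y1 mod 37 = 12 * (1 - 31) - 2 = 8

2P = (31, 8)


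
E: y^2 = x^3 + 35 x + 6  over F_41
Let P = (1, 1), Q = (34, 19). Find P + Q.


P != Q, so use the chord formula.
s = (y2 - y1) / (x2 - x1) = (18) / (33) mod 41 = 8
x3 = s^2 - x1 - x2 mod 41 = 8^2 - 1 - 34 = 29
y3 = s (x1 - x3) - y1 mod 41 = 8 * (1 - 29) - 1 = 21

P + Q = (29, 21)


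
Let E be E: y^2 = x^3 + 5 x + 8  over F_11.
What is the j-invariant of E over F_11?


Delta = -16(4 a^3 + 27 b^2) mod 11 = 3
-1728 * (4 a)^3 = -1728 * (4*5)^3 mod 11 = 8
j = 8 * 3^(-1) mod 11 = 10

j = 10 (mod 11)


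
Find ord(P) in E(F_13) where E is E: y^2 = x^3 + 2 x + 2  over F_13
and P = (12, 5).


Compute successive multiples of P until we hit O:
  1P = (12, 5)
  2P = (12, 8)
  3P = O

ord(P) = 3


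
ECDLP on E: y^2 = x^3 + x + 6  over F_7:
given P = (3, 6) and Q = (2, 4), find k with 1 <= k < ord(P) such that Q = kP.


Enumerate multiples of P until we hit Q = (2, 4):
  1P = (3, 6)
  2P = (1, 1)
  3P = (4, 2)
  4P = (2, 4)
Match found at i = 4.

k = 4


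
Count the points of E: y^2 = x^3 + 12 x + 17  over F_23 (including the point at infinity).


For each x in F_23, count y with y^2 = x^3 + 12 x + 17 mod 23:
  x = 2: RHS = 3, y in [7, 16]  -> 2 point(s)
  x = 5: RHS = 18, y in [8, 15]  -> 2 point(s)
  x = 6: RHS = 6, y in [11, 12]  -> 2 point(s)
  x = 8: RHS = 4, y in [2, 21]  -> 2 point(s)
  x = 9: RHS = 3, y in [7, 16]  -> 2 point(s)
  x = 11: RHS = 8, y in [10, 13]  -> 2 point(s)
  x = 12: RHS = 3, y in [7, 16]  -> 2 point(s)
  x = 13: RHS = 1, y in [1, 22]  -> 2 point(s)
  x = 14: RHS = 8, y in [10, 13]  -> 2 point(s)
  x = 16: RHS = 4, y in [2, 21]  -> 2 point(s)
  x = 18: RHS = 16, y in [4, 19]  -> 2 point(s)
  x = 20: RHS = 0, y in [0]  -> 1 point(s)
  x = 21: RHS = 8, y in [10, 13]  -> 2 point(s)
  x = 22: RHS = 4, y in [2, 21]  -> 2 point(s)
Affine points: 27. Add the point at infinity: total = 28.

#E(F_23) = 28


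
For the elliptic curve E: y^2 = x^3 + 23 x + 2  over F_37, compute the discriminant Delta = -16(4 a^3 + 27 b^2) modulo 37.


4 a^3 + 27 b^2 = 4*23^3 + 27*2^2 = 48668 + 108 = 48776
Delta = -16 * (48776) = -780416
Delta mod 37 = 25

Delta = 25 (mod 37)


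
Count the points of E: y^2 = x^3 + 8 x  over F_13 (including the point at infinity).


For each x in F_13, count y with y^2 = x^3 + 8 x + 0 mod 13:
  x = 0: RHS = 0, y in [0]  -> 1 point(s)
  x = 1: RHS = 9, y in [3, 10]  -> 2 point(s)
  x = 3: RHS = 12, y in [5, 8]  -> 2 point(s)
  x = 5: RHS = 9, y in [3, 10]  -> 2 point(s)
  x = 6: RHS = 4, y in [2, 11]  -> 2 point(s)
  x = 7: RHS = 9, y in [3, 10]  -> 2 point(s)
  x = 8: RHS = 4, y in [2, 11]  -> 2 point(s)
  x = 10: RHS = 1, y in [1, 12]  -> 2 point(s)
  x = 12: RHS = 4, y in [2, 11]  -> 2 point(s)
Affine points: 17. Add the point at infinity: total = 18.

#E(F_13) = 18


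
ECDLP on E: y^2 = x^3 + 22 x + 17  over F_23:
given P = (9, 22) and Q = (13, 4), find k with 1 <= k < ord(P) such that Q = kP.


Enumerate multiples of P until we hit Q = (13, 4):
  1P = (9, 22)
  2P = (18, 9)
  3P = (12, 13)
  4P = (11, 7)
  5P = (19, 7)
  6P = (3, 15)
  7P = (13, 4)
Match found at i = 7.

k = 7


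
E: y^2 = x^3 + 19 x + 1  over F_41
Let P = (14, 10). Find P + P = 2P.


Doubling: s = (3 x1^2 + a) / (2 y1)
s = (3*14^2 + 19) / (2*10) mod 41 = 16
x3 = s^2 - 2 x1 mod 41 = 16^2 - 2*14 = 23
y3 = s (x1 - x3) - y1 mod 41 = 16 * (14 - 23) - 10 = 10

2P = (23, 10)


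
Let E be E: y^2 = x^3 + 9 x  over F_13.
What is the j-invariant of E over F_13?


Delta = -16(4 a^3 + 27 b^2) mod 13 = 1
-1728 * (4 a)^3 = -1728 * (4*9)^3 mod 13 = 12
j = 12 * 1^(-1) mod 13 = 12

j = 12 (mod 13)


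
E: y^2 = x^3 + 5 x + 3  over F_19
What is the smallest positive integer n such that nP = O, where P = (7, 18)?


Compute successive multiples of P until we hit O:
  1P = (7, 18)
  2P = (5, 1)
  3P = (8, 2)
  4P = (13, 2)
  5P = (4, 12)
  6P = (12, 10)
  7P = (17, 17)
  8P = (18, 4)
  ... (continuing to 25P)
  25P = O

ord(P) = 25


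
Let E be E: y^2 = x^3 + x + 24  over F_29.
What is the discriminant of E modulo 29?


4 a^3 + 27 b^2 = 4*1^3 + 27*24^2 = 4 + 15552 = 15556
Delta = -16 * (15556) = -248896
Delta mod 29 = 11

Delta = 11 (mod 29)


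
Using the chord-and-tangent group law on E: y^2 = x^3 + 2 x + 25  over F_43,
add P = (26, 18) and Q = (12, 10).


P != Q, so use the chord formula.
s = (y2 - y1) / (x2 - x1) = (35) / (29) mod 43 = 19
x3 = s^2 - x1 - x2 mod 43 = 19^2 - 26 - 12 = 22
y3 = s (x1 - x3) - y1 mod 43 = 19 * (26 - 22) - 18 = 15

P + Q = (22, 15)


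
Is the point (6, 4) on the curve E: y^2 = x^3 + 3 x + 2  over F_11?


Check whether y^2 = x^3 + 3 x + 2 (mod 11) for (x, y) = (6, 4).
LHS: y^2 = 4^2 mod 11 = 5
RHS: x^3 + 3 x + 2 = 6^3 + 3*6 + 2 mod 11 = 5
LHS = RHS

Yes, on the curve


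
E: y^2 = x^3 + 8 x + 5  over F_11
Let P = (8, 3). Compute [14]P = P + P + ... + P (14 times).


k = 14 = 1110_2 (binary, LSB first: 0111)
Double-and-add from P = (8, 3):
  bit 0 = 0: acc unchanged = O
  bit 1 = 1: acc = O + (0, 7) = (0, 7)
  bit 2 = 1: acc = (0, 7) + (1, 5) = (3, 10)
  bit 3 = 1: acc = (3, 10) + (9, 6) = (8, 8)

14P = (8, 8)


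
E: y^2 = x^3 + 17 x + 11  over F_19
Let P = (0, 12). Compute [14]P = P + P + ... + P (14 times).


k = 14 = 1110_2 (binary, LSB first: 0111)
Double-and-add from P = (0, 12):
  bit 0 = 0: acc unchanged = O
  bit 1 = 1: acc = O + (7, 6) = (7, 6)
  bit 2 = 1: acc = (7, 6) + (6, 14) = (13, 4)
  bit 3 = 1: acc = (13, 4) + (16, 16) = (6, 5)

14P = (6, 5)


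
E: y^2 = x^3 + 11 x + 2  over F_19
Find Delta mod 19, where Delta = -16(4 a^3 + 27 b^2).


4 a^3 + 27 b^2 = 4*11^3 + 27*2^2 = 5324 + 108 = 5432
Delta = -16 * (5432) = -86912
Delta mod 19 = 13

Delta = 13 (mod 19)


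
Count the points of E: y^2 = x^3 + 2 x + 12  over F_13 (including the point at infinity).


For each x in F_13, count y with y^2 = x^3 + 2 x + 12 mod 13:
  x = 0: RHS = 12, y in [5, 8]  -> 2 point(s)
  x = 5: RHS = 4, y in [2, 11]  -> 2 point(s)
  x = 11: RHS = 0, y in [0]  -> 1 point(s)
  x = 12: RHS = 9, y in [3, 10]  -> 2 point(s)
Affine points: 7. Add the point at infinity: total = 8.

#E(F_13) = 8


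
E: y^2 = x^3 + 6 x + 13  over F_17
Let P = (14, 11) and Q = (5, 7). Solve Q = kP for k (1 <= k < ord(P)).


Enumerate multiples of P until we hit Q = (5, 7):
  1P = (14, 11)
  2P = (4, 4)
  3P = (0, 9)
  4P = (11, 4)
  5P = (5, 10)
  6P = (2, 13)
  7P = (10, 11)
  8P = (10, 6)
  9P = (2, 4)
  10P = (5, 7)
Match found at i = 10.

k = 10


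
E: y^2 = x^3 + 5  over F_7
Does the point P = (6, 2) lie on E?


Check whether y^2 = x^3 + 0 x + 5 (mod 7) for (x, y) = (6, 2).
LHS: y^2 = 2^2 mod 7 = 4
RHS: x^3 + 0 x + 5 = 6^3 + 0*6 + 5 mod 7 = 4
LHS = RHS

Yes, on the curve


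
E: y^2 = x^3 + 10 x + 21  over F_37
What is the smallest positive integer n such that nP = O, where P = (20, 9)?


Compute successive multiples of P until we hit O:
  1P = (20, 9)
  2P = (0, 24)
  3P = (6, 36)
  4P = (10, 14)
  5P = (35, 17)
  6P = (28, 4)
  7P = (5, 14)
  8P = (8, 24)
  ... (continuing to 41P)
  41P = O

ord(P) = 41


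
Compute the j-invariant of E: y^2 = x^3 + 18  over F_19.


Delta = -16(4 a^3 + 27 b^2) mod 19 = 5
-1728 * (4 a)^3 = -1728 * (4*0)^3 mod 19 = 0
j = 0 * 5^(-1) mod 19 = 0

j = 0 (mod 19)


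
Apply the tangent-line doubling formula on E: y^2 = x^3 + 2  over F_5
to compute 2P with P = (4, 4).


Doubling: s = (3 x1^2 + a) / (2 y1)
s = (3*4^2 + 0) / (2*4) mod 5 = 1
x3 = s^2 - 2 x1 mod 5 = 1^2 - 2*4 = 3
y3 = s (x1 - x3) - y1 mod 5 = 1 * (4 - 3) - 4 = 2

2P = (3, 2)


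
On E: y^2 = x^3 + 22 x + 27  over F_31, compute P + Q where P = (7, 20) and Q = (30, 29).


P != Q, so use the chord formula.
s = (y2 - y1) / (x2 - x1) = (9) / (23) mod 31 = 26
x3 = s^2 - x1 - x2 mod 31 = 26^2 - 7 - 30 = 19
y3 = s (x1 - x3) - y1 mod 31 = 26 * (7 - 19) - 20 = 9

P + Q = (19, 9)


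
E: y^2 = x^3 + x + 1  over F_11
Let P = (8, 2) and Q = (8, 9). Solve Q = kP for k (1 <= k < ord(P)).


Enumerate multiples of P until we hit Q = (8, 9):
  1P = (8, 2)
  2P = (0, 10)
  3P = (4, 5)
  4P = (3, 8)
  5P = (1, 5)
  6P = (6, 5)
  7P = (2, 0)
  8P = (6, 6)
  9P = (1, 6)
  10P = (3, 3)
  11P = (4, 6)
  12P = (0, 1)
  13P = (8, 9)
Match found at i = 13.

k = 13


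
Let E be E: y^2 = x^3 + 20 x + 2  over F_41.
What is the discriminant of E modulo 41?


4 a^3 + 27 b^2 = 4*20^3 + 27*2^2 = 32000 + 108 = 32108
Delta = -16 * (32108) = -513728
Delta mod 41 = 2

Delta = 2 (mod 41)


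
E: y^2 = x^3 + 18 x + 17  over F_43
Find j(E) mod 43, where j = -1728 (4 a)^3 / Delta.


Delta = -16(4 a^3 + 27 b^2) mod 43 = 16
-1728 * (4 a)^3 = -1728 * (4*18)^3 mod 43 = 22
j = 22 * 16^(-1) mod 43 = 39

j = 39 (mod 43)


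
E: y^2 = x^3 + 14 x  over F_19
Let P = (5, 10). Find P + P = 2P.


Doubling: s = (3 x1^2 + a) / (2 y1)
s = (3*5^2 + 14) / (2*10) mod 19 = 13
x3 = s^2 - 2 x1 mod 19 = 13^2 - 2*5 = 7
y3 = s (x1 - x3) - y1 mod 19 = 13 * (5 - 7) - 10 = 2

2P = (7, 2)


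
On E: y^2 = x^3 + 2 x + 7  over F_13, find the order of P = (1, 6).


Compute successive multiples of P until we hit O:
  1P = (1, 6)
  2P = (10, 0)
  3P = (1, 7)
  4P = O

ord(P) = 4


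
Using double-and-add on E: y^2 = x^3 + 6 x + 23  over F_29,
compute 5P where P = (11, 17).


k = 5 = 101_2 (binary, LSB first: 101)
Double-and-add from P = (11, 17):
  bit 0 = 1: acc = O + (11, 17) = (11, 17)
  bit 1 = 0: acc unchanged = (11, 17)
  bit 2 = 1: acc = (11, 17) + (12, 5) = (5, 27)

5P = (5, 27)


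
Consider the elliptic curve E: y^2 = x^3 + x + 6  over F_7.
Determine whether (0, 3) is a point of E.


Check whether y^2 = x^3 + 1 x + 6 (mod 7) for (x, y) = (0, 3).
LHS: y^2 = 3^2 mod 7 = 2
RHS: x^3 + 1 x + 6 = 0^3 + 1*0 + 6 mod 7 = 6
LHS != RHS

No, not on the curve


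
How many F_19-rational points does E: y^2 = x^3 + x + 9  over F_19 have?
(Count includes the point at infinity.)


For each x in F_19, count y with y^2 = x^3 + 1 x + 9 mod 19:
  x = 0: RHS = 9, y in [3, 16]  -> 2 point(s)
  x = 1: RHS = 11, y in [7, 12]  -> 2 point(s)
  x = 2: RHS = 0, y in [0]  -> 1 point(s)
  x = 3: RHS = 1, y in [1, 18]  -> 2 point(s)
  x = 4: RHS = 1, y in [1, 18]  -> 2 point(s)
  x = 5: RHS = 6, y in [5, 14]  -> 2 point(s)
  x = 7: RHS = 17, y in [6, 13]  -> 2 point(s)
  x = 8: RHS = 16, y in [4, 15]  -> 2 point(s)
  x = 9: RHS = 6, y in [5, 14]  -> 2 point(s)
  x = 12: RHS = 1, y in [1, 18]  -> 2 point(s)
  x = 15: RHS = 17, y in [6, 13]  -> 2 point(s)
  x = 16: RHS = 17, y in [6, 13]  -> 2 point(s)
  x = 18: RHS = 7, y in [8, 11]  -> 2 point(s)
Affine points: 25. Add the point at infinity: total = 26.

#E(F_19) = 26


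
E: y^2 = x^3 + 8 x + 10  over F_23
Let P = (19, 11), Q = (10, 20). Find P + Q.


P != Q, so use the chord formula.
s = (y2 - y1) / (x2 - x1) = (9) / (14) mod 23 = 22
x3 = s^2 - x1 - x2 mod 23 = 22^2 - 19 - 10 = 18
y3 = s (x1 - x3) - y1 mod 23 = 22 * (19 - 18) - 11 = 11

P + Q = (18, 11)


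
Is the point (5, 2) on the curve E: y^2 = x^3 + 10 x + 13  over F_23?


Check whether y^2 = x^3 + 10 x + 13 (mod 23) for (x, y) = (5, 2).
LHS: y^2 = 2^2 mod 23 = 4
RHS: x^3 + 10 x + 13 = 5^3 + 10*5 + 13 mod 23 = 4
LHS = RHS

Yes, on the curve


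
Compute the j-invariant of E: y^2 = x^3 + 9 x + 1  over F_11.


Delta = -16(4 a^3 + 27 b^2) mod 11 = 3
-1728 * (4 a)^3 = -1728 * (4*9)^3 mod 11 = 6
j = 6 * 3^(-1) mod 11 = 2

j = 2 (mod 11)


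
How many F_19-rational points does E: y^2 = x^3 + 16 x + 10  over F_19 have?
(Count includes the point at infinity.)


For each x in F_19, count y with y^2 = x^3 + 16 x + 10 mod 19:
  x = 3: RHS = 9, y in [3, 16]  -> 2 point(s)
  x = 4: RHS = 5, y in [9, 10]  -> 2 point(s)
  x = 5: RHS = 6, y in [5, 14]  -> 2 point(s)
  x = 7: RHS = 9, y in [3, 16]  -> 2 point(s)
  x = 8: RHS = 4, y in [2, 17]  -> 2 point(s)
  x = 9: RHS = 9, y in [3, 16]  -> 2 point(s)
  x = 10: RHS = 11, y in [7, 12]  -> 2 point(s)
  x = 11: RHS = 16, y in [4, 15]  -> 2 point(s)
  x = 12: RHS = 11, y in [7, 12]  -> 2 point(s)
  x = 16: RHS = 11, y in [7, 12]  -> 2 point(s)
Affine points: 20. Add the point at infinity: total = 21.

#E(F_19) = 21


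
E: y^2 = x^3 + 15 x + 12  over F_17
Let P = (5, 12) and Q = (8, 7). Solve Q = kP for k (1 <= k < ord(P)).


Enumerate multiples of P until we hit Q = (8, 7):
  1P = (5, 12)
  2P = (3, 4)
  3P = (8, 10)
  4P = (12, 4)
  5P = (2, 4)
  6P = (2, 13)
  7P = (12, 13)
  8P = (8, 7)
Match found at i = 8.

k = 8


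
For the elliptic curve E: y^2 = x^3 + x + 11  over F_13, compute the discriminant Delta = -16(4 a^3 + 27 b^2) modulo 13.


4 a^3 + 27 b^2 = 4*1^3 + 27*11^2 = 4 + 3267 = 3271
Delta = -16 * (3271) = -52336
Delta mod 13 = 2

Delta = 2 (mod 13)


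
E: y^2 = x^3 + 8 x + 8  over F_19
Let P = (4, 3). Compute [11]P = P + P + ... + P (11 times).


k = 11 = 1011_2 (binary, LSB first: 1101)
Double-and-add from P = (4, 3):
  bit 0 = 1: acc = O + (4, 3) = (4, 3)
  bit 1 = 1: acc = (4, 3) + (1, 6) = (15, 8)
  bit 2 = 0: acc unchanged = (15, 8)
  bit 3 = 1: acc = (15, 8) + (10, 10) = (1, 13)

11P = (1, 13)


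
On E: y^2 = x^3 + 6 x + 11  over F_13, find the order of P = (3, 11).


Compute successive multiples of P until we hit O:
  1P = (3, 11)
  2P = (6, 4)
  3P = (8, 5)
  4P = (5, 7)
  5P = (9, 1)
  6P = (11, 11)
  7P = (12, 2)
  8P = (12, 11)
  ... (continuing to 15P)
  15P = O

ord(P) = 15


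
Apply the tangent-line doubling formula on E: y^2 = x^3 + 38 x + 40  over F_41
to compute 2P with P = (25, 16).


Doubling: s = (3 x1^2 + a) / (2 y1)
s = (3*25^2 + 38) / (2*16) mod 41 = 38
x3 = s^2 - 2 x1 mod 41 = 38^2 - 2*25 = 0
y3 = s (x1 - x3) - y1 mod 41 = 38 * (25 - 0) - 16 = 32

2P = (0, 32)


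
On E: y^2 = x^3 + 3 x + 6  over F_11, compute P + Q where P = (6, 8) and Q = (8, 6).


P != Q, so use the chord formula.
s = (y2 - y1) / (x2 - x1) = (9) / (2) mod 11 = 10
x3 = s^2 - x1 - x2 mod 11 = 10^2 - 6 - 8 = 9
y3 = s (x1 - x3) - y1 mod 11 = 10 * (6 - 9) - 8 = 6

P + Q = (9, 6)


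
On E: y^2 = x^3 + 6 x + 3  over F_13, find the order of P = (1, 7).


Compute successive multiples of P until we hit O:
  1P = (1, 7)
  2P = (1, 6)
  3P = O

ord(P) = 3


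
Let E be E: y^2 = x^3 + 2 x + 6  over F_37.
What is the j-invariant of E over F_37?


Delta = -16(4 a^3 + 27 b^2) mod 37 = 31
-1728 * (4 a)^3 = -1728 * (4*2)^3 mod 37 = 8
j = 8 * 31^(-1) mod 37 = 11

j = 11 (mod 37)


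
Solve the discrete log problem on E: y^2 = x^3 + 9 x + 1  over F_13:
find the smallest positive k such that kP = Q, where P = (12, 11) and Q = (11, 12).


Enumerate multiples of P until we hit Q = (11, 12):
  1P = (12, 11)
  2P = (11, 12)
Match found at i = 2.

k = 2


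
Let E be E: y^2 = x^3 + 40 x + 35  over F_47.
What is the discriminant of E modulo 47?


4 a^3 + 27 b^2 = 4*40^3 + 27*35^2 = 256000 + 33075 = 289075
Delta = -16 * (289075) = -4625200
Delta mod 47 = 23

Delta = 23 (mod 47)


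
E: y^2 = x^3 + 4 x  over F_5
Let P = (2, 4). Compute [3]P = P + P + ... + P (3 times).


k = 3 = 11_2 (binary, LSB first: 11)
Double-and-add from P = (2, 4):
  bit 0 = 1: acc = O + (2, 4) = (2, 4)
  bit 1 = 1: acc = (2, 4) + (0, 0) = (2, 1)

3P = (2, 1)


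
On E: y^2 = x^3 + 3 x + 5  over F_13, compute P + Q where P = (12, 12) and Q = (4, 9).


P != Q, so use the chord formula.
s = (y2 - y1) / (x2 - x1) = (10) / (5) mod 13 = 2
x3 = s^2 - x1 - x2 mod 13 = 2^2 - 12 - 4 = 1
y3 = s (x1 - x3) - y1 mod 13 = 2 * (12 - 1) - 12 = 10

P + Q = (1, 10)


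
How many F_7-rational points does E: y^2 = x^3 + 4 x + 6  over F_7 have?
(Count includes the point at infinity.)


For each x in F_7, count y with y^2 = x^3 + 4 x + 6 mod 7:
  x = 1: RHS = 4, y in [2, 5]  -> 2 point(s)
  x = 2: RHS = 1, y in [1, 6]  -> 2 point(s)
  x = 4: RHS = 2, y in [3, 4]  -> 2 point(s)
  x = 5: RHS = 4, y in [2, 5]  -> 2 point(s)
  x = 6: RHS = 1, y in [1, 6]  -> 2 point(s)
Affine points: 10. Add the point at infinity: total = 11.

#E(F_7) = 11


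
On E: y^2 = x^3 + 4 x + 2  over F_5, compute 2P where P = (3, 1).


Doubling: s = (3 x1^2 + a) / (2 y1)
s = (3*3^2 + 4) / (2*1) mod 5 = 3
x3 = s^2 - 2 x1 mod 5 = 3^2 - 2*3 = 3
y3 = s (x1 - x3) - y1 mod 5 = 3 * (3 - 3) - 1 = 4

2P = (3, 4)


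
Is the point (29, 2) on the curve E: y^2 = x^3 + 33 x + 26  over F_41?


Check whether y^2 = x^3 + 33 x + 26 (mod 41) for (x, y) = (29, 2).
LHS: y^2 = 2^2 mod 41 = 4
RHS: x^3 + 33 x + 26 = 29^3 + 33*29 + 26 mod 41 = 34
LHS != RHS

No, not on the curve


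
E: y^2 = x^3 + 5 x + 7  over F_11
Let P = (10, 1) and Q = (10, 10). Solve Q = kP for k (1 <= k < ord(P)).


Enumerate multiples of P until we hit Q = (10, 10):
  1P = (10, 1)
  2P = (7, 0)
  3P = (10, 10)
Match found at i = 3.

k = 3


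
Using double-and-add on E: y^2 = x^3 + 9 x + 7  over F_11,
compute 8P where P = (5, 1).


k = 8 = 1000_2 (binary, LSB first: 0001)
Double-and-add from P = (5, 1):
  bit 0 = 0: acc unchanged = O
  bit 1 = 0: acc unchanged = O
  bit 2 = 0: acc unchanged = O
  bit 3 = 1: acc = O + (5, 10) = (5, 10)

8P = (5, 10)


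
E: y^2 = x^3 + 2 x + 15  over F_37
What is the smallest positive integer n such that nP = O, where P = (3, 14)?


Compute successive multiples of P until we hit O:
  1P = (3, 14)
  2P = (19, 17)
  3P = (12, 19)
  4P = (15, 4)
  5P = (31, 34)
  6P = (2, 29)
  7P = (35, 22)
  8P = (6, 13)
  ... (continuing to 40P)
  40P = O

ord(P) = 40


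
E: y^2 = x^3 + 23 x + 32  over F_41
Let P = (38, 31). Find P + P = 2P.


Doubling: s = (3 x1^2 + a) / (2 y1)
s = (3*38^2 + 23) / (2*31) mod 41 = 18
x3 = s^2 - 2 x1 mod 41 = 18^2 - 2*38 = 2
y3 = s (x1 - x3) - y1 mod 41 = 18 * (38 - 2) - 31 = 2

2P = (2, 2)


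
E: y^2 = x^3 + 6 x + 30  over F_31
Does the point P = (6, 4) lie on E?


Check whether y^2 = x^3 + 6 x + 30 (mod 31) for (x, y) = (6, 4).
LHS: y^2 = 4^2 mod 31 = 16
RHS: x^3 + 6 x + 30 = 6^3 + 6*6 + 30 mod 31 = 3
LHS != RHS

No, not on the curve


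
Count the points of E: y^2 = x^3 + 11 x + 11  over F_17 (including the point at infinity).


For each x in F_17, count y with y^2 = x^3 + 11 x + 11 mod 17:
  x = 4: RHS = 0, y in [0]  -> 1 point(s)
  x = 5: RHS = 4, y in [2, 15]  -> 2 point(s)
  x = 6: RHS = 4, y in [2, 15]  -> 2 point(s)
  x = 8: RHS = 16, y in [4, 13]  -> 2 point(s)
  x = 10: RHS = 16, y in [4, 13]  -> 2 point(s)
  x = 11: RHS = 1, y in [1, 16]  -> 2 point(s)
  x = 12: RHS = 1, y in [1, 16]  -> 2 point(s)
  x = 14: RHS = 2, y in [6, 11]  -> 2 point(s)
  x = 15: RHS = 15, y in [7, 10]  -> 2 point(s)
  x = 16: RHS = 16, y in [4, 13]  -> 2 point(s)
Affine points: 19. Add the point at infinity: total = 20.

#E(F_17) = 20


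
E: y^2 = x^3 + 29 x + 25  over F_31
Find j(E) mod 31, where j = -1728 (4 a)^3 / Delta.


Delta = -16(4 a^3 + 27 b^2) mod 31 = 26
-1728 * (4 a)^3 = -1728 * (4*29)^3 mod 31 = 27
j = 27 * 26^(-1) mod 31 = 7

j = 7 (mod 31)


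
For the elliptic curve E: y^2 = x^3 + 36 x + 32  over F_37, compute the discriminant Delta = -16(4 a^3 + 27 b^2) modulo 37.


4 a^3 + 27 b^2 = 4*36^3 + 27*32^2 = 186624 + 27648 = 214272
Delta = -16 * (214272) = -3428352
Delta mod 37 = 31

Delta = 31 (mod 37)


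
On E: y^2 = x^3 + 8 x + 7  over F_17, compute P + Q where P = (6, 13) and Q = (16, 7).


P != Q, so use the chord formula.
s = (y2 - y1) / (x2 - x1) = (11) / (10) mod 17 = 13
x3 = s^2 - x1 - x2 mod 17 = 13^2 - 6 - 16 = 11
y3 = s (x1 - x3) - y1 mod 17 = 13 * (6 - 11) - 13 = 7

P + Q = (11, 7)


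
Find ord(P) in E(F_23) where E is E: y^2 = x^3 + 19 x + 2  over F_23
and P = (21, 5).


Compute successive multiples of P until we hit O:
  1P = (21, 5)
  2P = (12, 16)
  3P = (2, 5)
  4P = (0, 18)
  5P = (4, 2)
  6P = (4, 21)
  7P = (0, 5)
  8P = (2, 18)
  ... (continuing to 11P)
  11P = O

ord(P) = 11


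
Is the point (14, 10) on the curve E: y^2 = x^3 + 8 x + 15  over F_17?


Check whether y^2 = x^3 + 8 x + 15 (mod 17) for (x, y) = (14, 10).
LHS: y^2 = 10^2 mod 17 = 15
RHS: x^3 + 8 x + 15 = 14^3 + 8*14 + 15 mod 17 = 15
LHS = RHS

Yes, on the curve


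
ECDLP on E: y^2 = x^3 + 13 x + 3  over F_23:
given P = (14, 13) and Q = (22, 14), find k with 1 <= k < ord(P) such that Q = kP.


Enumerate multiples of P until we hit Q = (22, 14):
  1P = (14, 13)
  2P = (19, 5)
  3P = (22, 9)
  4P = (16, 11)
  5P = (17, 13)
  6P = (15, 10)
  7P = (3, 0)
  8P = (15, 13)
  9P = (17, 10)
  10P = (16, 12)
  11P = (22, 14)
Match found at i = 11.

k = 11


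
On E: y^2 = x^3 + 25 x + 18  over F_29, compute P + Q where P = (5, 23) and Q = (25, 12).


P != Q, so use the chord formula.
s = (y2 - y1) / (x2 - x1) = (18) / (20) mod 29 = 27
x3 = s^2 - x1 - x2 mod 29 = 27^2 - 5 - 25 = 3
y3 = s (x1 - x3) - y1 mod 29 = 27 * (5 - 3) - 23 = 2

P + Q = (3, 2)


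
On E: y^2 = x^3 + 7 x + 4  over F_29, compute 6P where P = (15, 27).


k = 6 = 110_2 (binary, LSB first: 011)
Double-and-add from P = (15, 27):
  bit 0 = 0: acc unchanged = O
  bit 1 = 1: acc = O + (4, 26) = (4, 26)
  bit 2 = 1: acc = (4, 26) + (14, 27) = (20, 13)

6P = (20, 13)


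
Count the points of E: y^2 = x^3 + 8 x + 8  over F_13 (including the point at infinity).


For each x in F_13, count y with y^2 = x^3 + 8 x + 8 mod 13:
  x = 1: RHS = 4, y in [2, 11]  -> 2 point(s)
  x = 4: RHS = 0, y in [0]  -> 1 point(s)
  x = 5: RHS = 4, y in [2, 11]  -> 2 point(s)
  x = 6: RHS = 12, y in [5, 8]  -> 2 point(s)
  x = 7: RHS = 4, y in [2, 11]  -> 2 point(s)
  x = 8: RHS = 12, y in [5, 8]  -> 2 point(s)
  x = 9: RHS = 3, y in [4, 9]  -> 2 point(s)
  x = 10: RHS = 9, y in [3, 10]  -> 2 point(s)
  x = 11: RHS = 10, y in [6, 7]  -> 2 point(s)
  x = 12: RHS = 12, y in [5, 8]  -> 2 point(s)
Affine points: 19. Add the point at infinity: total = 20.

#E(F_13) = 20


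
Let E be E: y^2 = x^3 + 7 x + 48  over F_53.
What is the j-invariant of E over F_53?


Delta = -16(4 a^3 + 27 b^2) mod 53 = 2
-1728 * (4 a)^3 = -1728 * (4*7)^3 mod 53 = 51
j = 51 * 2^(-1) mod 53 = 52

j = 52 (mod 53)


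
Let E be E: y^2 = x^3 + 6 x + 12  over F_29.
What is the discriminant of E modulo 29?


4 a^3 + 27 b^2 = 4*6^3 + 27*12^2 = 864 + 3888 = 4752
Delta = -16 * (4752) = -76032
Delta mod 29 = 6

Delta = 6 (mod 29)


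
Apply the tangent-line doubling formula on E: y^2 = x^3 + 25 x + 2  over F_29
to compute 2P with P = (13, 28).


Doubling: s = (3 x1^2 + a) / (2 y1)
s = (3*13^2 + 25) / (2*28) mod 29 = 24
x3 = s^2 - 2 x1 mod 29 = 24^2 - 2*13 = 28
y3 = s (x1 - x3) - y1 mod 29 = 24 * (13 - 28) - 28 = 18

2P = (28, 18)


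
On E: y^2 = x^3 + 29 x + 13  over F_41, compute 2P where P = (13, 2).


Doubling: s = (3 x1^2 + a) / (2 y1)
s = (3*13^2 + 29) / (2*2) mod 41 = 11
x3 = s^2 - 2 x1 mod 41 = 11^2 - 2*13 = 13
y3 = s (x1 - x3) - y1 mod 41 = 11 * (13 - 13) - 2 = 39

2P = (13, 39)


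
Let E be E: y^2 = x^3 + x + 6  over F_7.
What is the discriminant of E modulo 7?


4 a^3 + 27 b^2 = 4*1^3 + 27*6^2 = 4 + 972 = 976
Delta = -16 * (976) = -15616
Delta mod 7 = 1

Delta = 1 (mod 7)


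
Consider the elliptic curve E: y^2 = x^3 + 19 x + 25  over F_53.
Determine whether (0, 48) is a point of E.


Check whether y^2 = x^3 + 19 x + 25 (mod 53) for (x, y) = (0, 48).
LHS: y^2 = 48^2 mod 53 = 25
RHS: x^3 + 19 x + 25 = 0^3 + 19*0 + 25 mod 53 = 25
LHS = RHS

Yes, on the curve


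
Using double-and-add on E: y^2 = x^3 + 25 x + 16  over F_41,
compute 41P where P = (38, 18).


k = 41 = 101001_2 (binary, LSB first: 100101)
Double-and-add from P = (38, 18):
  bit 0 = 1: acc = O + (38, 18) = (38, 18)
  bit 1 = 0: acc unchanged = (38, 18)
  bit 2 = 0: acc unchanged = (38, 18)
  bit 3 = 1: acc = (38, 18) + (40, 21) = (37, 4)
  bit 4 = 0: acc unchanged = (37, 4)
  bit 5 = 1: acc = (37, 4) + (2, 19) = (39, 32)

41P = (39, 32)


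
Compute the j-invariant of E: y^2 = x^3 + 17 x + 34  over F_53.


Delta = -16(4 a^3 + 27 b^2) mod 53 = 44
-1728 * (4 a)^3 = -1728 * (4*17)^3 mod 53 = 14
j = 14 * 44^(-1) mod 53 = 22

j = 22 (mod 53)


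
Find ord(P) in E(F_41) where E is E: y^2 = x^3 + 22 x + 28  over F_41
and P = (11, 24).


Compute successive multiples of P until we hit O:
  1P = (11, 24)
  2P = (10, 31)
  3P = (28, 13)
  4P = (1, 25)
  5P = (4, 4)
  6P = (35, 7)
  7P = (37, 32)
  8P = (29, 2)
  ... (continuing to 45P)
  45P = O

ord(P) = 45


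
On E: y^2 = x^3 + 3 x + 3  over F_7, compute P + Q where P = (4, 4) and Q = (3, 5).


P != Q, so use the chord formula.
s = (y2 - y1) / (x2 - x1) = (1) / (6) mod 7 = 6
x3 = s^2 - x1 - x2 mod 7 = 6^2 - 4 - 3 = 1
y3 = s (x1 - x3) - y1 mod 7 = 6 * (4 - 1) - 4 = 0

P + Q = (1, 0)


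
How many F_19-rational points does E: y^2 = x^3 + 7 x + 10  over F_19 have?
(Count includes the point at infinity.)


For each x in F_19, count y with y^2 = x^3 + 7 x + 10 mod 19:
  x = 3: RHS = 1, y in [1, 18]  -> 2 point(s)
  x = 4: RHS = 7, y in [8, 11]  -> 2 point(s)
  x = 9: RHS = 4, y in [2, 17]  -> 2 point(s)
  x = 10: RHS = 16, y in [4, 15]  -> 2 point(s)
  x = 12: RHS = 17, y in [6, 13]  -> 2 point(s)
  x = 16: RHS = 0, y in [0]  -> 1 point(s)
  x = 17: RHS = 7, y in [8, 11]  -> 2 point(s)
Affine points: 13. Add the point at infinity: total = 14.

#E(F_19) = 14


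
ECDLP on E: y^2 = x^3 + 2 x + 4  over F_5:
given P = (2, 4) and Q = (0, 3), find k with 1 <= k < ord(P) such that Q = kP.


Enumerate multiples of P until we hit Q = (0, 3):
  1P = (2, 4)
  2P = (0, 2)
  3P = (4, 4)
  4P = (4, 1)
  5P = (0, 3)
Match found at i = 5.

k = 5


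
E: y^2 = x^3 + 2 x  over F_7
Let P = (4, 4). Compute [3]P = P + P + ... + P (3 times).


k = 3 = 11_2 (binary, LSB first: 11)
Double-and-add from P = (4, 4):
  bit 0 = 1: acc = O + (4, 4) = (4, 4)
  bit 1 = 1: acc = (4, 4) + (0, 0) = (4, 3)

3P = (4, 3)


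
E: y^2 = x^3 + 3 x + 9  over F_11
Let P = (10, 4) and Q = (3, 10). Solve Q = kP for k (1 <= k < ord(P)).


Enumerate multiples of P until we hit Q = (3, 10):
  1P = (10, 4)
  2P = (6, 10)
  3P = (0, 3)
  4P = (2, 10)
  5P = (3, 10)
Match found at i = 5.

k = 5


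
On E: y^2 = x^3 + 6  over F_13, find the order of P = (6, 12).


Compute successive multiples of P until we hit O:
  1P = (6, 12)
  2P = (5, 12)
  3P = (2, 1)
  4P = (2, 12)
  5P = (5, 1)
  6P = (6, 1)
  7P = O

ord(P) = 7


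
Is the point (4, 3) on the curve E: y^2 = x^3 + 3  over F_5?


Check whether y^2 = x^3 + 0 x + 3 (mod 5) for (x, y) = (4, 3).
LHS: y^2 = 3^2 mod 5 = 4
RHS: x^3 + 0 x + 3 = 4^3 + 0*4 + 3 mod 5 = 2
LHS != RHS

No, not on the curve


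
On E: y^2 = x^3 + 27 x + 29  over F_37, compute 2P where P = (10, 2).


Doubling: s = (3 x1^2 + a) / (2 y1)
s = (3*10^2 + 27) / (2*2) mod 37 = 17
x3 = s^2 - 2 x1 mod 37 = 17^2 - 2*10 = 10
y3 = s (x1 - x3) - y1 mod 37 = 17 * (10 - 10) - 2 = 35

2P = (10, 35)


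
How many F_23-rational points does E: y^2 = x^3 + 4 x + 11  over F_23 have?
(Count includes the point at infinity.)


For each x in F_23, count y with y^2 = x^3 + 4 x + 11 mod 23:
  x = 1: RHS = 16, y in [4, 19]  -> 2 point(s)
  x = 2: RHS = 4, y in [2, 21]  -> 2 point(s)
  x = 3: RHS = 4, y in [2, 21]  -> 2 point(s)
  x = 5: RHS = 18, y in [8, 15]  -> 2 point(s)
  x = 8: RHS = 3, y in [7, 16]  -> 2 point(s)
  x = 10: RHS = 16, y in [4, 19]  -> 2 point(s)
  x = 11: RHS = 6, y in [11, 12]  -> 2 point(s)
  x = 12: RHS = 16, y in [4, 19]  -> 2 point(s)
  x = 13: RHS = 6, y in [11, 12]  -> 2 point(s)
  x = 16: RHS = 8, y in [10, 13]  -> 2 point(s)
  x = 17: RHS = 1, y in [1, 22]  -> 2 point(s)
  x = 18: RHS = 4, y in [2, 21]  -> 2 point(s)
  x = 19: RHS = 0, y in [0]  -> 1 point(s)
  x = 20: RHS = 18, y in [8, 15]  -> 2 point(s)
  x = 21: RHS = 18, y in [8, 15]  -> 2 point(s)
  x = 22: RHS = 6, y in [11, 12]  -> 2 point(s)
Affine points: 31. Add the point at infinity: total = 32.

#E(F_23) = 32


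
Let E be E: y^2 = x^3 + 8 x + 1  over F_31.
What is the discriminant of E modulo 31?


4 a^3 + 27 b^2 = 4*8^3 + 27*1^2 = 2048 + 27 = 2075
Delta = -16 * (2075) = -33200
Delta mod 31 = 1

Delta = 1 (mod 31)


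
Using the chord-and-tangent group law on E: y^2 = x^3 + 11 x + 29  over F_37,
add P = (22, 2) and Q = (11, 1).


P != Q, so use the chord formula.
s = (y2 - y1) / (x2 - x1) = (36) / (26) mod 37 = 27
x3 = s^2 - x1 - x2 mod 37 = 27^2 - 22 - 11 = 30
y3 = s (x1 - x3) - y1 mod 37 = 27 * (22 - 30) - 2 = 4

P + Q = (30, 4)


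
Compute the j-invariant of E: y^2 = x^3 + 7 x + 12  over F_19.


Delta = -16(4 a^3 + 27 b^2) mod 19 = 10
-1728 * (4 a)^3 = -1728 * (4*7)^3 mod 19 = 7
j = 7 * 10^(-1) mod 19 = 14

j = 14 (mod 19)


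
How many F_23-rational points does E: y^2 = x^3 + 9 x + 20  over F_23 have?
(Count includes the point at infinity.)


For each x in F_23, count y with y^2 = x^3 + 9 x + 20 mod 23:
  x = 2: RHS = 0, y in [0]  -> 1 point(s)
  x = 5: RHS = 6, y in [11, 12]  -> 2 point(s)
  x = 7: RHS = 12, y in [9, 14]  -> 2 point(s)
  x = 8: RHS = 6, y in [11, 12]  -> 2 point(s)
  x = 9: RHS = 2, y in [5, 18]  -> 2 point(s)
  x = 10: RHS = 6, y in [11, 12]  -> 2 point(s)
  x = 11: RHS = 1, y in [1, 22]  -> 2 point(s)
  x = 12: RHS = 16, y in [4, 19]  -> 2 point(s)
  x = 17: RHS = 3, y in [7, 16]  -> 2 point(s)
  x = 19: RHS = 12, y in [9, 14]  -> 2 point(s)
  x = 20: RHS = 12, y in [9, 14]  -> 2 point(s)
Affine points: 21. Add the point at infinity: total = 22.

#E(F_23) = 22


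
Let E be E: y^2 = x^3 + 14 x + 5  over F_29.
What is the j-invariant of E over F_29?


Delta = -16(4 a^3 + 27 b^2) mod 29 = 25
-1728 * (4 a)^3 = -1728 * (4*14)^3 mod 29 = 20
j = 20 * 25^(-1) mod 29 = 24

j = 24 (mod 29)


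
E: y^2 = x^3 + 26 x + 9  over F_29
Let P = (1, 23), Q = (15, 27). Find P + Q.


P != Q, so use the chord formula.
s = (y2 - y1) / (x2 - x1) = (4) / (14) mod 29 = 21
x3 = s^2 - x1 - x2 mod 29 = 21^2 - 1 - 15 = 19
y3 = s (x1 - x3) - y1 mod 29 = 21 * (1 - 19) - 23 = 5

P + Q = (19, 5)


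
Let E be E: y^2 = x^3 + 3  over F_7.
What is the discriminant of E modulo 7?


4 a^3 + 27 b^2 = 4*0^3 + 27*3^2 = 0 + 243 = 243
Delta = -16 * (243) = -3888
Delta mod 7 = 4

Delta = 4 (mod 7)


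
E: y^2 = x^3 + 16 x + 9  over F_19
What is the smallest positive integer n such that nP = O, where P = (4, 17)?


Compute successive multiples of P until we hit O:
  1P = (4, 17)
  2P = (1, 11)
  3P = (18, 12)
  4P = (17, 8)
  5P = (5, 10)
  6P = (2, 7)
  7P = (0, 3)
  8P = (13, 18)
  ... (continuing to 19P)
  19P = O

ord(P) = 19


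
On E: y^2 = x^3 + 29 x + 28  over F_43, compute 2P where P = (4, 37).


Doubling: s = (3 x1^2 + a) / (2 y1)
s = (3*4^2 + 29) / (2*37) mod 43 = 33
x3 = s^2 - 2 x1 mod 43 = 33^2 - 2*4 = 6
y3 = s (x1 - x3) - y1 mod 43 = 33 * (4 - 6) - 37 = 26

2P = (6, 26)


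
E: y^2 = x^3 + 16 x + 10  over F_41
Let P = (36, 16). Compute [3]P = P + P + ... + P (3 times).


k = 3 = 11_2 (binary, LSB first: 11)
Double-and-add from P = (36, 16):
  bit 0 = 1: acc = O + (36, 16) = (36, 16)
  bit 1 = 1: acc = (36, 16) + (11, 0) = (36, 25)

3P = (36, 25)


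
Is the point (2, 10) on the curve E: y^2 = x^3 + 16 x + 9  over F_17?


Check whether y^2 = x^3 + 16 x + 9 (mod 17) for (x, y) = (2, 10).
LHS: y^2 = 10^2 mod 17 = 15
RHS: x^3 + 16 x + 9 = 2^3 + 16*2 + 9 mod 17 = 15
LHS = RHS

Yes, on the curve


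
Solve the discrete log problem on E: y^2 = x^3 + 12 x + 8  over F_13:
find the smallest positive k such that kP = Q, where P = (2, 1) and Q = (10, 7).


Enumerate multiples of P until we hit Q = (10, 7):
  1P = (2, 1)
  2P = (10, 7)
Match found at i = 2.

k = 2


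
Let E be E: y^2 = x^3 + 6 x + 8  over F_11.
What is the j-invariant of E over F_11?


Delta = -16(4 a^3 + 27 b^2) mod 11 = 9
-1728 * (4 a)^3 = -1728 * (4*6)^3 mod 11 = 3
j = 3 * 9^(-1) mod 11 = 4

j = 4 (mod 11)


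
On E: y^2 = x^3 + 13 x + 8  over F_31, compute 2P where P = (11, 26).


Doubling: s = (3 x1^2 + a) / (2 y1)
s = (3*11^2 + 13) / (2*26) mod 31 = 12
x3 = s^2 - 2 x1 mod 31 = 12^2 - 2*11 = 29
y3 = s (x1 - x3) - y1 mod 31 = 12 * (11 - 29) - 26 = 6

2P = (29, 6)


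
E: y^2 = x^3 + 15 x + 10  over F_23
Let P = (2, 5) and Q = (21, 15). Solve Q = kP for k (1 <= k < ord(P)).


Enumerate multiples of P until we hit Q = (21, 15):
  1P = (2, 5)
  2P = (21, 15)
Match found at i = 2.

k = 2


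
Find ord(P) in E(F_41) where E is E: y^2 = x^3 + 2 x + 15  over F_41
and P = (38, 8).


Compute successive multiples of P until we hit O:
  1P = (38, 8)
  2P = (4, 28)
  3P = (8, 25)
  4P = (35, 19)
  5P = (27, 20)
  6P = (27, 21)
  7P = (35, 22)
  8P = (8, 16)
  ... (continuing to 11P)
  11P = O

ord(P) = 11


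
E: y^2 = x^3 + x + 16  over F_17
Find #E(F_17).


For each x in F_17, count y with y^2 = x^3 + 1 x + 16 mod 17:
  x = 0: RHS = 16, y in [4, 13]  -> 2 point(s)
  x = 1: RHS = 1, y in [1, 16]  -> 2 point(s)
  x = 2: RHS = 9, y in [3, 14]  -> 2 point(s)
  x = 4: RHS = 16, y in [4, 13]  -> 2 point(s)
  x = 6: RHS = 0, y in [0]  -> 1 point(s)
  x = 7: RHS = 9, y in [3, 14]  -> 2 point(s)
  x = 8: RHS = 9, y in [3, 14]  -> 2 point(s)
  x = 11: RHS = 15, y in [7, 10]  -> 2 point(s)
  x = 13: RHS = 16, y in [4, 13]  -> 2 point(s)
Affine points: 17. Add the point at infinity: total = 18.

#E(F_17) = 18


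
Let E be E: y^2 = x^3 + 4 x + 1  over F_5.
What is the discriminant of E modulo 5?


4 a^3 + 27 b^2 = 4*4^3 + 27*1^2 = 256 + 27 = 283
Delta = -16 * (283) = -4528
Delta mod 5 = 2

Delta = 2 (mod 5)


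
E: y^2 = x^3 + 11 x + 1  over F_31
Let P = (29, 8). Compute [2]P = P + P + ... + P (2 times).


k = 2 = 10_2 (binary, LSB first: 01)
Double-and-add from P = (29, 8):
  bit 0 = 0: acc unchanged = O
  bit 1 = 1: acc = O + (12, 30) = (12, 30)

2P = (12, 30)


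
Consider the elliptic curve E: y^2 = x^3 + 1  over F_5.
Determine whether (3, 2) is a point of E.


Check whether y^2 = x^3 + 0 x + 1 (mod 5) for (x, y) = (3, 2).
LHS: y^2 = 2^2 mod 5 = 4
RHS: x^3 + 0 x + 1 = 3^3 + 0*3 + 1 mod 5 = 3
LHS != RHS

No, not on the curve


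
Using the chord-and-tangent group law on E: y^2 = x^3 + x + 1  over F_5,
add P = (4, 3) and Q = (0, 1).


P != Q, so use the chord formula.
s = (y2 - y1) / (x2 - x1) = (3) / (1) mod 5 = 3
x3 = s^2 - x1 - x2 mod 5 = 3^2 - 4 - 0 = 0
y3 = s (x1 - x3) - y1 mod 5 = 3 * (4 - 0) - 3 = 4

P + Q = (0, 4)


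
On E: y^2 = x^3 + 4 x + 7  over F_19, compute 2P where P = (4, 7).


Doubling: s = (3 x1^2 + a) / (2 y1)
s = (3*4^2 + 4) / (2*7) mod 19 = 1
x3 = s^2 - 2 x1 mod 19 = 1^2 - 2*4 = 12
y3 = s (x1 - x3) - y1 mod 19 = 1 * (4 - 12) - 7 = 4

2P = (12, 4)


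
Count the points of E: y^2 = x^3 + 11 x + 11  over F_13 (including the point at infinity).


For each x in F_13, count y with y^2 = x^3 + 11 x + 11 mod 13:
  x = 1: RHS = 10, y in [6, 7]  -> 2 point(s)
  x = 5: RHS = 9, y in [3, 10]  -> 2 point(s)
  x = 8: RHS = 0, y in [0]  -> 1 point(s)
  x = 10: RHS = 3, y in [4, 9]  -> 2 point(s)
  x = 12: RHS = 12, y in [5, 8]  -> 2 point(s)
Affine points: 9. Add the point at infinity: total = 10.

#E(F_13) = 10


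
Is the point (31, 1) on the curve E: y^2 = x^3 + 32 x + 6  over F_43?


Check whether y^2 = x^3 + 32 x + 6 (mod 43) for (x, y) = (31, 1).
LHS: y^2 = 1^2 mod 43 = 1
RHS: x^3 + 32 x + 6 = 31^3 + 32*31 + 6 mod 43 = 1
LHS = RHS

Yes, on the curve


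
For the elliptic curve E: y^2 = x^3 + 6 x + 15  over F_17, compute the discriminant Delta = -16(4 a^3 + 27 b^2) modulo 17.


4 a^3 + 27 b^2 = 4*6^3 + 27*15^2 = 864 + 6075 = 6939
Delta = -16 * (6939) = -111024
Delta mod 17 = 3

Delta = 3 (mod 17)


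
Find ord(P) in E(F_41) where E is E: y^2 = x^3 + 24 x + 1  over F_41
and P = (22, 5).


Compute successive multiples of P until we hit O:
  1P = (22, 5)
  2P = (38, 36)
  3P = (32, 32)
  4P = (7, 15)
  5P = (17, 19)
  6P = (0, 40)
  7P = (35, 25)
  8P = (23, 25)
  ... (continuing to 54P)
  54P = O

ord(P) = 54


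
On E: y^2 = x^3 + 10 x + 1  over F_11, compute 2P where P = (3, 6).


k = 2 = 10_2 (binary, LSB first: 01)
Double-and-add from P = (3, 6):
  bit 0 = 0: acc unchanged = O
  bit 1 = 1: acc = O + (10, 10) = (10, 10)

2P = (10, 10)


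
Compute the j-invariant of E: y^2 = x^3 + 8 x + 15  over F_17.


Delta = -16(4 a^3 + 27 b^2) mod 17 = 14
-1728 * (4 a)^3 = -1728 * (4*8)^3 mod 17 = 3
j = 3 * 14^(-1) mod 17 = 16

j = 16 (mod 17)


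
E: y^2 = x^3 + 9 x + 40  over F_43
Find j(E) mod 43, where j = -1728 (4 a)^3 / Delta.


Delta = -16(4 a^3 + 27 b^2) mod 43 = 24
-1728 * (4 a)^3 = -1728 * (4*9)^3 mod 43 = 35
j = 35 * 24^(-1) mod 43 = 14

j = 14 (mod 43)


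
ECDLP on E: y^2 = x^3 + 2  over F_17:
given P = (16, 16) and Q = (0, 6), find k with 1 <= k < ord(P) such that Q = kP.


Enumerate multiples of P until we hit Q = (0, 6):
  1P = (16, 16)
  2P = (0, 11)
  3P = (9, 0)
  4P = (0, 6)
Match found at i = 4.

k = 4


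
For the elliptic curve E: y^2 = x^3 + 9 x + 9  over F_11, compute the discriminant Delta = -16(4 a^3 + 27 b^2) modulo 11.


4 a^3 + 27 b^2 = 4*9^3 + 27*9^2 = 2916 + 2187 = 5103
Delta = -16 * (5103) = -81648
Delta mod 11 = 5

Delta = 5 (mod 11)


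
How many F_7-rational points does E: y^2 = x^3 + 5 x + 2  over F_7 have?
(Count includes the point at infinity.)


For each x in F_7, count y with y^2 = x^3 + 5 x + 2 mod 7:
  x = 0: RHS = 2, y in [3, 4]  -> 2 point(s)
  x = 1: RHS = 1, y in [1, 6]  -> 2 point(s)
  x = 3: RHS = 2, y in [3, 4]  -> 2 point(s)
  x = 4: RHS = 2, y in [3, 4]  -> 2 point(s)
Affine points: 8. Add the point at infinity: total = 9.

#E(F_7) = 9


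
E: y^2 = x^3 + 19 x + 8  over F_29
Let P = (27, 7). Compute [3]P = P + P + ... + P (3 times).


k = 3 = 11_2 (binary, LSB first: 11)
Double-and-add from P = (27, 7):
  bit 0 = 1: acc = O + (27, 7) = (27, 7)
  bit 1 = 1: acc = (27, 7) + (20, 23) = (18, 18)

3P = (18, 18)


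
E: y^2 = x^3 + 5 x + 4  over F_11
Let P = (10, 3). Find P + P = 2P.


Doubling: s = (3 x1^2 + a) / (2 y1)
s = (3*10^2 + 5) / (2*3) mod 11 = 5
x3 = s^2 - 2 x1 mod 11 = 5^2 - 2*10 = 5
y3 = s (x1 - x3) - y1 mod 11 = 5 * (10 - 5) - 3 = 0

2P = (5, 0)


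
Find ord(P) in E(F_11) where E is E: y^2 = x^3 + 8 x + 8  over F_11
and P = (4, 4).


Compute successive multiples of P until we hit O:
  1P = (4, 4)
  2P = (8, 1)
  3P = (3, 9)
  4P = (7, 0)
  5P = (3, 2)
  6P = (8, 10)
  7P = (4, 7)
  8P = O

ord(P) = 8


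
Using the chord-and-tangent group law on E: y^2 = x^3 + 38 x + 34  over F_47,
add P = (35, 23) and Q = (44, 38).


P != Q, so use the chord formula.
s = (y2 - y1) / (x2 - x1) = (15) / (9) mod 47 = 33
x3 = s^2 - x1 - x2 mod 47 = 33^2 - 35 - 44 = 23
y3 = s (x1 - x3) - y1 mod 47 = 33 * (35 - 23) - 23 = 44

P + Q = (23, 44)


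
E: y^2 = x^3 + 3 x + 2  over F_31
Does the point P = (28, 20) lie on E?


Check whether y^2 = x^3 + 3 x + 2 (mod 31) for (x, y) = (28, 20).
LHS: y^2 = 20^2 mod 31 = 28
RHS: x^3 + 3 x + 2 = 28^3 + 3*28 + 2 mod 31 = 28
LHS = RHS

Yes, on the curve


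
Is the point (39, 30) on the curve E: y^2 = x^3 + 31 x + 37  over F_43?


Check whether y^2 = x^3 + 31 x + 37 (mod 43) for (x, y) = (39, 30).
LHS: y^2 = 30^2 mod 43 = 40
RHS: x^3 + 31 x + 37 = 39^3 + 31*39 + 37 mod 43 = 21
LHS != RHS

No, not on the curve


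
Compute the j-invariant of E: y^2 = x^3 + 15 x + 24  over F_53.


Delta = -16(4 a^3 + 27 b^2) mod 53 = 31
-1728 * (4 a)^3 = -1728 * (4*15)^3 mod 53 = 48
j = 48 * 31^(-1) mod 53 = 46

j = 46 (mod 53)
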